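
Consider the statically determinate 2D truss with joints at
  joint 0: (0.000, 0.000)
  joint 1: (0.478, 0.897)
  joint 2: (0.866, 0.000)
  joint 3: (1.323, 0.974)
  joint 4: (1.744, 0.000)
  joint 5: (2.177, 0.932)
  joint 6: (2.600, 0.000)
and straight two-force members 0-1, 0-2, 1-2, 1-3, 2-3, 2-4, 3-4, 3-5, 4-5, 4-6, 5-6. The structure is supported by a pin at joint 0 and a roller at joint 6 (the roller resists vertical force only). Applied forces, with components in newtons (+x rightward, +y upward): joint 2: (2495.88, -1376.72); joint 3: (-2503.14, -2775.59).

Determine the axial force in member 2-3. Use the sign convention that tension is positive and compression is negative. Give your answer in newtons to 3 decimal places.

N=7 nodes, M=11 members, R=3 reactions → 2N=14, M+R=14
member 0 (0-1): L=1.0164, (cx,cy)=(0.4703,0.8825)
member 1 (0-2): L=0.8660, (cx,cy)=(1.0000,0.0000)
member 2 (1-2): L=0.9773, (cx,cy)=(0.3970,-0.9178)
member 3 (1-3): L=0.8485, (cx,cy)=(0.9959,0.0907)
member 4 (2-3): L=1.0759, (cx,cy)=(0.4248,0.9053)
member 5 (2-4): L=0.8780, (cx,cy)=(1.0000,0.0000)
member 6 (3-4): L=1.0611, (cx,cy)=(0.3968,-0.9179)
member 7 (3-5): L=0.8550, (cx,cy)=(0.9988,-0.0491)
member 8 (4-5): L=1.0277, (cx,cy)=(0.4213,0.9069)
member 9 (4-6): L=0.8560, (cx,cy)=(1.0000,0.0000)
member 10 (5-6): L=1.0235, (cx,cy)=(0.4133,-0.9106)
solve A·x = −loads:
  F[0-1] = -3647.6639 N (compression)
  F[0-2] = +1708.1700 N (tension)
  F[1-2] = +3210.5100 N (tension)
  F[1-3] = -3002.4047 N (compression)
  F[2-3] = -1734.1602 N (compression)
  F[2-4] = +1223.4908 N (tension)
  F[3-4] = -971.7349 N (compression)
  F[3-5] = -838.9571 N (compression)
  F[4-5] = +983.5419 N (tension)
  F[4-6] = +423.5388 N (tension)
  F[5-6] = -1024.8041 N (compression)
  Rx@0 = +7.2600 N
  Ry@0 = +3219.1228 N
  Ry@6 = +933.1872 N

-1734.160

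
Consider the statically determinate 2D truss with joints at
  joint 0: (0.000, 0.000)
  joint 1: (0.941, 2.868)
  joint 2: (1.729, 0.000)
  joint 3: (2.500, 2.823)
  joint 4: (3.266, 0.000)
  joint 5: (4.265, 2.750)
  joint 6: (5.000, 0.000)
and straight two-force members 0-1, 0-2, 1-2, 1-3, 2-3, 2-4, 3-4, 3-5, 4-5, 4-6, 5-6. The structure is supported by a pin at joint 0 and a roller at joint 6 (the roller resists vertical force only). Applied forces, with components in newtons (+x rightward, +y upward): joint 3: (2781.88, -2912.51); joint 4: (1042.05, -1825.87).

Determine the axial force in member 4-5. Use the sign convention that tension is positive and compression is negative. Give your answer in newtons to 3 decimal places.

4374.013

N=7 nodes, M=11 members, R=3 reactions → 2N=14, M+R=14
member 0 (0-1): L=3.0184, (cx,cy)=(0.3118,0.9502)
member 1 (0-2): L=1.7290, (cx,cy)=(1.0000,0.0000)
member 2 (1-2): L=2.9743, (cx,cy)=(0.2649,-0.9643)
member 3 (1-3): L=1.5596, (cx,cy)=(0.9996,-0.0289)
member 4 (2-3): L=2.9264, (cx,cy)=(0.2635,0.9647)
member 5 (2-4): L=1.5370, (cx,cy)=(1.0000,0.0000)
member 6 (3-4): L=2.9251, (cx,cy)=(0.2619,-0.9651)
member 7 (3-5): L=1.7665, (cx,cy)=(0.9991,-0.0413)
member 8 (4-5): L=2.9258, (cx,cy)=(0.3414,0.9399)
member 9 (4-6): L=1.7340, (cx,cy)=(1.0000,0.0000)
member 10 (5-6): L=2.8465, (cx,cy)=(0.2582,-0.9661)
solve A·x = −loads:
  F[0-1] = -546.0294 N (compression)
  F[0-2] = +3994.1556 N (tension)
  F[1-2] = +547.4815 N (tension)
  F[1-3] = -315.4054 N (compression)
  F[2-3] = -547.2525 N (compression)
  F[2-4] = +4283.3856 N (tension)
  F[3-4] = -2367.9136 N (compression)
  F[3-5] = -2623.4833 N (compression)
  F[4-5] = +4374.0132 N (tension)
  F[4-6] = +1127.7740 N (tension)
  F[5-6] = -4367.6749 N (compression)
  Rx@0 = -3823.9300 N
  Ry@0 = +518.8173 N
  Ry@6 = +4219.5627 N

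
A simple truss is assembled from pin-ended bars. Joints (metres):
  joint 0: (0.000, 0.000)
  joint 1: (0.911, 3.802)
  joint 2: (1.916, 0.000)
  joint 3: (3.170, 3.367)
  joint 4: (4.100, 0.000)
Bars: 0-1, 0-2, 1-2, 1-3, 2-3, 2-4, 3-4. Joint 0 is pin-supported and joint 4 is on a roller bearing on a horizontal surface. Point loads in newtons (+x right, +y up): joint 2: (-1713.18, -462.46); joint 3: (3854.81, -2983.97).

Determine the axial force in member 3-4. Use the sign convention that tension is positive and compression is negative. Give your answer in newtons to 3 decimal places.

N=5 nodes, M=7 members, R=3 reactions → 2N=10, M+R=10
member 0 (0-1): L=3.9096, (cx,cy)=(0.2330,0.9725)
member 1 (0-2): L=1.9160, (cx,cy)=(1.0000,0.0000)
member 2 (1-2): L=3.9326, (cx,cy)=(0.2556,-0.9668)
member 3 (1-3): L=2.3005, (cx,cy)=(0.9820,-0.1891)
member 4 (2-3): L=3.5929, (cx,cy)=(0.3490,0.9371)
member 5 (2-4): L=2.1840, (cx,cy)=(1.0000,0.0000)
member 6 (3-4): L=3.4931, (cx,cy)=(0.2662,-0.9639)
solve A·x = −loads:
  F[0-1] = +2305.9237 N (tension)
  F[0-2] = +1604.3152 N (tension)
  F[1-2] = -2556.6250 N (compression)
  F[1-3] = +1212.5529 N (tension)
  F[2-3] = +3131.0846 N (tension)
  F[2-4] = +1571.3268 N (tension)
  F[3-4] = -5901.8989 N (compression)
  Rx@0 = -2141.6300 N
  Ry@0 = -2242.4489 N
  Ry@4 = +5688.8789 N

-5901.899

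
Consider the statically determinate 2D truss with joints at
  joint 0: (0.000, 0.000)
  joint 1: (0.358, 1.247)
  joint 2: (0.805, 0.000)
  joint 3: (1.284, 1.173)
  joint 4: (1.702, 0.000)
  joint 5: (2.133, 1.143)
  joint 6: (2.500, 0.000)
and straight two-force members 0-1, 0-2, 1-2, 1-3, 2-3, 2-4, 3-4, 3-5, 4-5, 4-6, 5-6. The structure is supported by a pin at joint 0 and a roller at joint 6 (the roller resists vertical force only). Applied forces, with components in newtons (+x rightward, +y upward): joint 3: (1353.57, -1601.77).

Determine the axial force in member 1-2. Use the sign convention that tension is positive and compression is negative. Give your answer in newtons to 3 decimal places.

161.103

N=7 nodes, M=11 members, R=3 reactions → 2N=14, M+R=14
member 0 (0-1): L=1.2974, (cx,cy)=(0.2759,0.9612)
member 1 (0-2): L=0.8050, (cx,cy)=(1.0000,0.0000)
member 2 (1-2): L=1.3247, (cx,cy)=(0.3374,-0.9413)
member 3 (1-3): L=0.9290, (cx,cy)=(0.9968,-0.0797)
member 4 (2-3): L=1.2670, (cx,cy)=(0.3780,0.9258)
member 5 (2-4): L=0.8970, (cx,cy)=(1.0000,0.0000)
member 6 (3-4): L=1.2453, (cx,cy)=(0.3357,-0.9420)
member 7 (3-5): L=0.8495, (cx,cy)=(0.9994,-0.0353)
member 8 (4-5): L=1.2216, (cx,cy)=(0.3528,0.9357)
member 9 (4-6): L=0.7980, (cx,cy)=(1.0000,0.0000)
member 10 (5-6): L=1.2005, (cx,cy)=(0.3057,-0.9521)
solve A·x = −loads:
  F[0-1] = -149.8229 N (compression)
  F[0-2] = +1394.9125 N (tension)
  F[1-2] = +161.1029 N (tension)
  F[1-3] = -96.0095 N (compression)
  F[2-3] = -163.8111 N (compression)
  F[2-4] = +1511.2030 N (tension)
  F[3-4] = -1509.8803 N (compression)
  F[3-5] = -1005.0008 N (compression)
  F[4-5] = +1520.0293 N (tension)
  F[4-6] = +468.0660 N (tension)
  F[5-6] = -1531.0656 N (compression)
  Rx@0 = -1353.5700 N
  Ry@0 = +144.0059 N
  Ry@6 = +1457.7641 N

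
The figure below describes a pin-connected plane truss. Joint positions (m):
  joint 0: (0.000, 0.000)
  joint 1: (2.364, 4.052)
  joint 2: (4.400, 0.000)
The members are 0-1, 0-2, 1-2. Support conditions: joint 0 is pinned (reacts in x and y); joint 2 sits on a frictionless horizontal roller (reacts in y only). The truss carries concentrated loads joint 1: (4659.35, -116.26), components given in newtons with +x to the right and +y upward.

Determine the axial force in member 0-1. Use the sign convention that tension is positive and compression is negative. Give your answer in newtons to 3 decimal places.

4905.414

N=3 nodes, M=3 members, R=3 reactions → 2N=6, M+R=6
member 0 (0-1): L=4.6912, (cx,cy)=(0.5039,0.8637)
member 1 (0-2): L=4.4000, (cx,cy)=(1.0000,0.0000)
member 2 (1-2): L=4.5348, (cx,cy)=(0.4490,-0.8935)
solve A·x = −loads:
  F[0-1] = +4905.4136 N (tension)
  F[0-2] = +2187.3941 N (tension)
  F[1-2] = -4871.9527 N (compression)
  Rx@0 = -4659.3500 N
  Ry@0 = -4237.0411 N
  Ry@2 = +4353.3011 N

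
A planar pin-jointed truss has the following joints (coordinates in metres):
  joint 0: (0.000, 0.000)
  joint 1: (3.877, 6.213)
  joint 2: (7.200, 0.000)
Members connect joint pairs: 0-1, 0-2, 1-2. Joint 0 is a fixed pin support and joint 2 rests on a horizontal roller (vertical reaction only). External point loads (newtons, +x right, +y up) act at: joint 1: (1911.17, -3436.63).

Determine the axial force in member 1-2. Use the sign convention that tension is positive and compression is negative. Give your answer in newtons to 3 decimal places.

-3968.833

N=3 nodes, M=3 members, R=3 reactions → 2N=6, M+R=6
member 0 (0-1): L=7.3234, (cx,cy)=(0.5294,0.8484)
member 1 (0-2): L=7.2000, (cx,cy)=(1.0000,0.0000)
member 2 (1-2): L=7.0458, (cx,cy)=(0.4716,-0.8818)
solve A·x = −loads:
  F[0-1] = +74.3543 N (tension)
  F[0-2] = +1871.8070 N (tension)
  F[1-2] = -3968.8327 N (compression)
  Rx@0 = -1911.1700 N
  Ry@0 = -63.0802 N
  Ry@2 = +3499.7102 N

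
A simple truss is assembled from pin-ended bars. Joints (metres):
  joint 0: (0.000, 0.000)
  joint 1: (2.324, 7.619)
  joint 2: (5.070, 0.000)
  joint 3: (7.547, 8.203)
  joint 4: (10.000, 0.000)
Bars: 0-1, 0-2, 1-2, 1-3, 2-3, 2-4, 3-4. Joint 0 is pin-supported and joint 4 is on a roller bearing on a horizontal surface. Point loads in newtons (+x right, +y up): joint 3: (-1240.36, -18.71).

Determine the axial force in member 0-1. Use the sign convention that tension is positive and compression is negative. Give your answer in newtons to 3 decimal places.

-1068.546

N=5 nodes, M=7 members, R=3 reactions → 2N=10, M+R=10
member 0 (0-1): L=7.9656, (cx,cy)=(0.2918,0.9565)
member 1 (0-2): L=5.0700, (cx,cy)=(1.0000,0.0000)
member 2 (1-2): L=8.0987, (cx,cy)=(0.3391,-0.9408)
member 3 (1-3): L=5.2555, (cx,cy)=(0.9938,0.1111)
member 4 (2-3): L=8.5688, (cx,cy)=(0.2891,0.9573)
member 5 (2-4): L=4.9300, (cx,cy)=(1.0000,0.0000)
member 6 (3-4): L=8.5619, (cx,cy)=(0.2865,-0.9581)
solve A·x = −loads:
  F[0-1] = -1068.5464 N (compression)
  F[0-2] = -928.6052 N (compression)
  F[1-2] = +1008.7094 N (tension)
  F[1-3] = -657.8469 N (compression)
  F[2-3] = -991.2765 N (compression)
  F[2-4] = -300.0378 N (compression)
  F[3-4] = +1047.2476 N (tension)
  Rx@0 = +1240.3600 N
  Ry@0 = +1022.0569 N
  Ry@4 = -1003.3469 N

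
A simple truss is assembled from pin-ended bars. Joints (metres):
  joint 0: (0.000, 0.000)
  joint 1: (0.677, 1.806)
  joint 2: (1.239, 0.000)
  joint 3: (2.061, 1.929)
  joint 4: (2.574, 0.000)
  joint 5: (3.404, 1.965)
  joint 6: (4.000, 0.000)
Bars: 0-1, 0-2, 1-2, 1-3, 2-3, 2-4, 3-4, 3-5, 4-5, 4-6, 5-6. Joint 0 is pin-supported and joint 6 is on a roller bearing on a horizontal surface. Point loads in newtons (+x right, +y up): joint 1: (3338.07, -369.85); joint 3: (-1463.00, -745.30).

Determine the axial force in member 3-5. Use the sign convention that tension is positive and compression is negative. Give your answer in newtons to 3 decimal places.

N=7 nodes, M=11 members, R=3 reactions → 2N=14, M+R=14
member 0 (0-1): L=1.9287, (cx,cy)=(0.3510,0.9364)
member 1 (0-2): L=1.2390, (cx,cy)=(1.0000,0.0000)
member 2 (1-2): L=1.8914, (cx,cy)=(0.2971,-0.9548)
member 3 (1-3): L=1.3895, (cx,cy)=(0.9961,0.0885)
member 4 (2-3): L=2.0968, (cx,cy)=(0.3920,0.9200)
member 5 (2-4): L=1.3350, (cx,cy)=(1.0000,0.0000)
member 6 (3-4): L=1.9960, (cx,cy)=(0.2570,-0.9664)
member 7 (3-5): L=1.3435, (cx,cy)=(0.9996,0.0268)
member 8 (4-5): L=2.1331, (cx,cy)=(0.3891,0.9212)
member 9 (4-6): L=1.4260, (cx,cy)=(1.0000,0.0000)
member 10 (5-6): L=2.0534, (cx,cy)=(0.2903,-0.9570)
solve A·x = −loads:
  F[0-1] = +142.1121 N (tension)
  F[0-2] = +1825.1872 N (tension)
  F[1-2] = -810.3495 N (compression)
  F[1-3] = -3059.4185 N (compression)
  F[2-3] = +841.0735 N (tension)
  F[2-4] = +1254.6906 N (tension)
  F[3-4] = -1317.0188 N (compression)
  F[3-5] = -916.5356 N (compression)
  F[4-5] = +1381.6633 N (tension)
  F[4-6] = +378.5949 N (tension)
  F[5-6] = -1304.3722 N (compression)
  Rx@0 = -1875.0700 N
  Ry@0 = -133.0698 N
  Ry@6 = +1248.2198 N

-916.536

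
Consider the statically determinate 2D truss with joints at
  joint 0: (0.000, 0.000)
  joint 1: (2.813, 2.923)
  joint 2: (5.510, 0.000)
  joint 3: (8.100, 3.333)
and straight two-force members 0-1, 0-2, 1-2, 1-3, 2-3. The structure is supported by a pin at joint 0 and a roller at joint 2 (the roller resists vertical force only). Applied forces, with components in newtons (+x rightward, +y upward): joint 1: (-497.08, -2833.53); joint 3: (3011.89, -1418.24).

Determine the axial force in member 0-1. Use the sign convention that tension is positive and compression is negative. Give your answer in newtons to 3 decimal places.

N=4 nodes, M=5 members, R=3 reactions → 2N=8, M+R=8
member 0 (0-1): L=4.0567, (cx,cy)=(0.6934,0.7205)
member 1 (0-2): L=5.5100, (cx,cy)=(1.0000,0.0000)
member 2 (1-2): L=3.9772, (cx,cy)=(0.6781,-0.7349)
member 3 (1-3): L=5.3029, (cx,cy)=(0.9970,0.0773)
member 4 (2-3): L=4.2210, (cx,cy)=(0.6136,0.7896)
solve A·x = −loads:
  F[0-1] = +1162.8984 N (tension)
  F[0-2] = +1708.4342 N (tension)
  F[1-2] = -4533.5818 N (compression)
  F[1-3] = +4390.9278 N (tension)
  F[2-3] = -2226.0472 N (compression)
  Rx@0 = -2514.8100 N
  Ry@0 = -837.9085 N
  Ry@2 = +5089.6785 N

1162.898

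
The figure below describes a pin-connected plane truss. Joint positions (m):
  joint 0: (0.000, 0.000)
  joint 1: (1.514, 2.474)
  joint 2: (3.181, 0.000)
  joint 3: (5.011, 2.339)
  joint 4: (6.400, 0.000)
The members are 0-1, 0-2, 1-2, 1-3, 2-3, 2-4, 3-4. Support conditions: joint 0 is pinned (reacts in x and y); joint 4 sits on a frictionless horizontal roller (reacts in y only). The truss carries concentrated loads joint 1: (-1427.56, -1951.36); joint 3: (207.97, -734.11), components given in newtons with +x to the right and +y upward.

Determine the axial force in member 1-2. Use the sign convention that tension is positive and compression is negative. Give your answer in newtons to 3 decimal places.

208.770

N=5 nodes, M=7 members, R=3 reactions → 2N=10, M+R=10
member 0 (0-1): L=2.9005, (cx,cy)=(0.5220,0.8530)
member 1 (0-2): L=3.1810, (cx,cy)=(1.0000,0.0000)
member 2 (1-2): L=2.9832, (cx,cy)=(0.5588,-0.8293)
member 3 (1-3): L=3.4996, (cx,cy)=(0.9993,-0.0386)
member 4 (2-3): L=2.9698, (cx,cy)=(0.6162,0.7876)
member 5 (2-4): L=3.2190, (cx,cy)=(1.0000,0.0000)
member 6 (3-4): L=2.7203, (cx,cy)=(0.5106,-0.8598)
solve A·x = −loads:
  F[0-1] = -2491.2144 N (compression)
  F[0-2] = +80.7737 N (tension)
  F[1-2] = +208.7696 N (tension)
  F[1-3] = +10.5451 N (tension)
  F[2-3] = -219.8276 N (compression)
  F[2-4] = +332.8904 N (tension)
  F[3-4] = -651.9615 N (compression)
  Rx@0 = +1219.5900 N
  Ry@0 = +2124.9008 N
  Ry@4 = +560.5692 N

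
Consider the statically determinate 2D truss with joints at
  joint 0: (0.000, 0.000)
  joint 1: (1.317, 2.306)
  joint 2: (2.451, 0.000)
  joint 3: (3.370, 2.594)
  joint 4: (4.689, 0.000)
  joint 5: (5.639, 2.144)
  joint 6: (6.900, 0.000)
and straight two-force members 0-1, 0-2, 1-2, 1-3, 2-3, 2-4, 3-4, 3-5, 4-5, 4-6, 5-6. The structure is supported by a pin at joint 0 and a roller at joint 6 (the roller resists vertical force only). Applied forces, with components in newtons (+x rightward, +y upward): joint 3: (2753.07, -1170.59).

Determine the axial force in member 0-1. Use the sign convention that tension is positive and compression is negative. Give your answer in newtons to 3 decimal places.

502.244

N=7 nodes, M=11 members, R=3 reactions → 2N=14, M+R=14
member 0 (0-1): L=2.6556, (cx,cy)=(0.4959,0.8684)
member 1 (0-2): L=2.4510, (cx,cy)=(1.0000,0.0000)
member 2 (1-2): L=2.5697, (cx,cy)=(0.4413,-0.8974)
member 3 (1-3): L=2.0731, (cx,cy)=(0.9903,0.1389)
member 4 (2-3): L=2.7520, (cx,cy)=(0.3339,0.9426)
member 5 (2-4): L=2.2380, (cx,cy)=(1.0000,0.0000)
member 6 (3-4): L=2.9101, (cx,cy)=(0.4533,-0.8914)
member 7 (3-5): L=2.3132, (cx,cy)=(0.9809,-0.1945)
member 8 (4-5): L=2.3450, (cx,cy)=(0.4051,0.9143)
member 9 (4-6): L=2.2110, (cx,cy)=(1.0000,0.0000)
member 10 (5-6): L=2.4873, (cx,cy)=(0.5070,-0.8620)
solve A·x = −loads:
  F[0-1] = +502.2435 N (tension)
  F[0-2] = +2503.9893 N (tension)
  F[1-2] = -418.2200 N (compression)
  F[1-3] = +437.8826 N (tension)
  F[2-3] = +398.1524 N (tension)
  F[2-4] = +2186.4739 N (tension)
  F[3-4] = -1463.6269 N (compression)
  F[3-5] = -1552.7479 N (compression)
  F[4-5] = +1426.9903 N (tension)
  F[4-6] = +944.9958 N (tension)
  F[5-6] = -1864.0168 N (compression)
  Rx@0 = -2753.0700 N
  Ry@0 = -436.1277 N
  Ry@6 = +1606.7177 N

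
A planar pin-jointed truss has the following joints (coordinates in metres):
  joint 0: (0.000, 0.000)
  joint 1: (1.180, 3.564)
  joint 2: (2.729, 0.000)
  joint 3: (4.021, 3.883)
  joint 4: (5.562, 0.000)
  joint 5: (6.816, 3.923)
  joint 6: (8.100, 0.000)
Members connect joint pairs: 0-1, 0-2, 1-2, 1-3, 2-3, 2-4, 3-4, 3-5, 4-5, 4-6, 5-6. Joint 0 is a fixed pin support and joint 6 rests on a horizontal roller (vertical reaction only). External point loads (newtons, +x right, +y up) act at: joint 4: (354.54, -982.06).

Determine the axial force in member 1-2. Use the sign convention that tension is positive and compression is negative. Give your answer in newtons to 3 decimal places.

308.014

N=7 nodes, M=11 members, R=3 reactions → 2N=14, M+R=14
member 0 (0-1): L=3.7543, (cx,cy)=(0.3143,0.9493)
member 1 (0-2): L=2.7290, (cx,cy)=(1.0000,0.0000)
member 2 (1-2): L=3.8861, (cx,cy)=(0.3986,-0.9171)
member 3 (1-3): L=2.8589, (cx,cy)=(0.9938,0.1116)
member 4 (2-3): L=4.0923, (cx,cy)=(0.3157,0.9489)
member 5 (2-4): L=2.8330, (cx,cy)=(1.0000,0.0000)
member 6 (3-4): L=4.1776, (cx,cy)=(0.3689,-0.9295)
member 7 (3-5): L=2.7953, (cx,cy)=(0.9999,0.0143)
member 8 (4-5): L=4.1185, (cx,cy)=(0.3045,0.9525)
member 9 (4-6): L=2.5380, (cx,cy)=(1.0000,0.0000)
member 10 (5-6): L=4.1278, (cx,cy)=(0.3111,-0.9504)
solve A·x = −loads:
  F[0-1] = -324.1393 N (compression)
  F[0-2] = +456.4200 N (tension)
  F[1-2] = +308.0140 N (tension)
  F[1-3] = -226.0673 N (compression)
  F[2-3] = -297.7136 N (compression)
  F[2-4] = +673.1881 N (tension)
  F[3-4] = +324.3101 N (tension)
  F[3-5] = -438.3218 N (compression)
  F[4-5] = +714.5469 N (tension)
  F[4-6] = +220.7144 N (tension)
  F[5-6] = -709.5491 N (compression)
  Rx@0 = -354.5400 N
  Ry@0 = +307.7121 N
  Ry@6 = +674.3479 N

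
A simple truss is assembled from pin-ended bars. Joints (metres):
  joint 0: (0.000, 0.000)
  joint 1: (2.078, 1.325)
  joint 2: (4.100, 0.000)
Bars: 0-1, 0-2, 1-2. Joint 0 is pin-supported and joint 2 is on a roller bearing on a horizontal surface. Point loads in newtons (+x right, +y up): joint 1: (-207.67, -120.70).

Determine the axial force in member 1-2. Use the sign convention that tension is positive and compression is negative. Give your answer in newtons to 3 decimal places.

N=3 nodes, M=3 members, R=3 reactions → 2N=6, M+R=6
member 0 (0-1): L=2.4645, (cx,cy)=(0.8432,0.5376)
member 1 (0-2): L=4.1000, (cx,cy)=(1.0000,0.0000)
member 2 (1-2): L=2.4175, (cx,cy)=(0.8364,-0.5481)
solve A·x = −loads:
  F[0-1] = -235.5468 N (compression)
  F[0-2] = -9.0625 N (compression)
  F[1-2] = +10.8349 N (tension)
  Rx@0 = +207.6700 N
  Ry@0 = +126.6386 N
  Ry@2 = -5.9386 N

10.835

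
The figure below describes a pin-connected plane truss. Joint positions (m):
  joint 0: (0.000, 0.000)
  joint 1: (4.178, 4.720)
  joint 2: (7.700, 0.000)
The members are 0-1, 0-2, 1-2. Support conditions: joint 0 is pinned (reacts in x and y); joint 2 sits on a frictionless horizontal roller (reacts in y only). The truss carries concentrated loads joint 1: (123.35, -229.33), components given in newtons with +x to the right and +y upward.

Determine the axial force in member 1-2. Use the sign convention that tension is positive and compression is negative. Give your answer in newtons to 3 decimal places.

N=3 nodes, M=3 members, R=3 reactions → 2N=6, M+R=6
member 0 (0-1): L=6.3035, (cx,cy)=(0.6628,0.7488)
member 1 (0-2): L=7.7000, (cx,cy)=(1.0000,0.0000)
member 2 (1-2): L=5.8892, (cx,cy)=(0.5980,-0.8015)
solve A·x = −loads:
  F[0-1] = -39.1086 N (compression)
  F[0-2] = +149.2715 N (tension)
  F[1-2] = -249.6003 N (compression)
  Rx@0 = -123.3500 N
  Ry@0 = +29.2842 N
  Ry@2 = +200.0458 N

-249.600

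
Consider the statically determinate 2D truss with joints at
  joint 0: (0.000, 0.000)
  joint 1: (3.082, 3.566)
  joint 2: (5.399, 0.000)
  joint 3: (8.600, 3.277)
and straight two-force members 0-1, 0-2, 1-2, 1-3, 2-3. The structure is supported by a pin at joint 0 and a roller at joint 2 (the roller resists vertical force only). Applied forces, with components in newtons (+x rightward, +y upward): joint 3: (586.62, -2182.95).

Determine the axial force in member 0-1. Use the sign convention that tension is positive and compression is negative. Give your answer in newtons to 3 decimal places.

N=4 nodes, M=5 members, R=3 reactions → 2N=8, M+R=8
member 0 (0-1): L=4.7133, (cx,cy)=(0.6539,0.7566)
member 1 (0-2): L=5.3990, (cx,cy)=(1.0000,0.0000)
member 2 (1-2): L=4.2526, (cx,cy)=(0.5448,-0.8385)
member 3 (1-3): L=5.5256, (cx,cy)=(0.9986,-0.0523)
member 4 (2-3): L=4.5810, (cx,cy)=(0.6988,0.7154)
solve A·x = −loads:
  F[0-1] = +2181.2520 N (tension)
  F[0-2] = -839.6920 N (compression)
  F[1-2] = -2129.6206 N (compression)
  F[1-3] = +2590.1587 N (tension)
  F[2-3] = -2862.1920 N (compression)
  Rx@0 = -586.6200 N
  Ry@0 = -1650.3013 N
  Ry@2 = +3833.2513 N

2181.252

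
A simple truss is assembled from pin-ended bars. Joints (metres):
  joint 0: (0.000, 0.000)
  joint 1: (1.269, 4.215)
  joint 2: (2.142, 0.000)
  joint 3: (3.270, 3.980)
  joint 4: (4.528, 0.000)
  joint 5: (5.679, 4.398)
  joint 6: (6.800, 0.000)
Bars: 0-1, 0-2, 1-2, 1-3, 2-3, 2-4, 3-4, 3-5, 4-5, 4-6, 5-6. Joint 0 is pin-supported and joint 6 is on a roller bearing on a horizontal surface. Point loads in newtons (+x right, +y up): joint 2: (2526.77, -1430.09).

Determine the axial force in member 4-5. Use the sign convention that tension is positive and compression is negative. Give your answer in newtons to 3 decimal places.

509.376

N=7 nodes, M=11 members, R=3 reactions → 2N=14, M+R=14
member 0 (0-1): L=4.4019, (cx,cy)=(0.2883,0.9575)
member 1 (0-2): L=2.1420, (cx,cy)=(1.0000,0.0000)
member 2 (1-2): L=4.3045, (cx,cy)=(0.2028,-0.9792)
member 3 (1-3): L=2.0148, (cx,cy)=(0.9932,-0.1166)
member 4 (2-3): L=4.1368, (cx,cy)=(0.2727,0.9621)
member 5 (2-4): L=2.3860, (cx,cy)=(1.0000,0.0000)
member 6 (3-4): L=4.1741, (cx,cy)=(0.3014,-0.9535)
member 7 (3-5): L=2.4450, (cx,cy)=(0.9853,0.1710)
member 8 (4-5): L=4.5461, (cx,cy)=(0.2532,0.9674)
member 9 (4-6): L=2.2720, (cx,cy)=(1.0000,0.0000)
member 10 (5-6): L=4.5386, (cx,cy)=(0.2470,-0.9690)
solve A·x = −loads:
  F[0-1] = -1023.0456 N (compression)
  F[0-2] = +2821.6993 N (tension)
  F[1-2] = +1061.5970 N (tension)
  F[1-3] = -513.7417 N (compression)
  F[2-3] = +405.9385 N (tension)
  F[2-4] = +399.5449 N (tension)
  F[3-4] = -516.8094 N (compression)
  F[3-5] = -247.4297 N (compression)
  F[4-5] = +509.3756 N (tension)
  F[4-6] = +114.8218 N (tension)
  F[5-6] = -464.8815 N (compression)
  Rx@0 = -2526.7700 N
  Ry@0 = +979.6117 N
  Ry@6 = +450.4783 N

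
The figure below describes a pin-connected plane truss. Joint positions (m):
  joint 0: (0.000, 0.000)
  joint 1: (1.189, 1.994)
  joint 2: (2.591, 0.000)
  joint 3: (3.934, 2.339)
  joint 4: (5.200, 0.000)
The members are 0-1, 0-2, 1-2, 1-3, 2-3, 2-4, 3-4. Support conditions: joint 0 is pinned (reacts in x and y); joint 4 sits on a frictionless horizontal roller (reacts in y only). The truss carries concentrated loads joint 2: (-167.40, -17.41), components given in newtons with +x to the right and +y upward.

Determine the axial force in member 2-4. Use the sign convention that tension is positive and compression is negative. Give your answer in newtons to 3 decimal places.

4.695

N=5 nodes, M=7 members, R=3 reactions → 2N=10, M+R=10
member 0 (0-1): L=2.3216, (cx,cy)=(0.5122,0.8589)
member 1 (0-2): L=2.5910, (cx,cy)=(1.0000,0.0000)
member 2 (1-2): L=2.4375, (cx,cy)=(0.5752,-0.8180)
member 3 (1-3): L=2.7666, (cx,cy)=(0.9922,0.1247)
member 4 (2-3): L=2.6971, (cx,cy)=(0.4979,0.8672)
member 5 (2-4): L=2.6090, (cx,cy)=(1.0000,0.0000)
member 6 (3-4): L=2.6596, (cx,cy)=(0.4760,-0.8794)
solve A·x = −loads:
  F[0-1] = -10.1702 N (compression)
  F[0-2] = -162.1913 N (compression)
  F[1-2] = +9.0759 N (tension)
  F[1-3] = -10.5109 N (compression)
  F[2-3] = +11.5146 N (tension)
  F[2-4] = +4.6953 N (tension)
  F[3-4] = -9.8640 N (compression)
  Rx@0 = +167.4000 N
  Ry@0 = +8.7351 N
  Ry@4 = +8.6749 N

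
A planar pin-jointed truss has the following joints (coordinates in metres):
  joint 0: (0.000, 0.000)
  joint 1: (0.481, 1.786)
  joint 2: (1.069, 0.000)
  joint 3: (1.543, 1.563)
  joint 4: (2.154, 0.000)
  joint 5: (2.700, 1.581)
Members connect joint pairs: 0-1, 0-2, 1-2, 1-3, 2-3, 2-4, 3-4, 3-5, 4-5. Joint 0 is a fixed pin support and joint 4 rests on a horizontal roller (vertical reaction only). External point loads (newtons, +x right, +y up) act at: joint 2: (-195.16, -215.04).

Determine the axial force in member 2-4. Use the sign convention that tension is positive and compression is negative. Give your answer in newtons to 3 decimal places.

41.719

N=6 nodes, M=9 members, R=3 reactions → 2N=12, M+R=12
member 0 (0-1): L=1.8496, (cx,cy)=(0.2601,0.9656)
member 1 (0-2): L=1.0690, (cx,cy)=(1.0000,0.0000)
member 2 (1-2): L=1.8803, (cx,cy)=(0.3127,-0.9498)
member 3 (1-3): L=1.0852, (cx,cy)=(0.9787,-0.2055)
member 4 (2-3): L=1.6333, (cx,cy)=(0.2902,0.9570)
member 5 (2-4): L=1.0850, (cx,cy)=(1.0000,0.0000)
member 6 (3-4): L=1.6782, (cx,cy)=(0.3641,-0.9314)
member 7 (3-5): L=1.1571, (cx,cy)=(0.9999,0.0156)
member 8 (4-5): L=1.6726, (cx,cy)=(0.3264,0.9452)
solve A·x = −loads:
  F[0-1] = -112.1782 N (compression)
  F[0-2] = -165.9880 N (compression)
  F[1-2] = +129.4351 N (tension)
  F[1-3] = -71.1673 N (compression)
  F[2-3] = +96.2383 N (tension)
  F[2-4] = +41.7190 N (tension)
  F[3-4] = -114.5858 N (compression)
  F[3-5] = -0.0000 N (tension)
  F[4-5] = -0.0000 N (tension)
  Rx@0 = +195.1600 N
  Ry@0 = +108.3187 N
  Ry@4 = +106.7213 N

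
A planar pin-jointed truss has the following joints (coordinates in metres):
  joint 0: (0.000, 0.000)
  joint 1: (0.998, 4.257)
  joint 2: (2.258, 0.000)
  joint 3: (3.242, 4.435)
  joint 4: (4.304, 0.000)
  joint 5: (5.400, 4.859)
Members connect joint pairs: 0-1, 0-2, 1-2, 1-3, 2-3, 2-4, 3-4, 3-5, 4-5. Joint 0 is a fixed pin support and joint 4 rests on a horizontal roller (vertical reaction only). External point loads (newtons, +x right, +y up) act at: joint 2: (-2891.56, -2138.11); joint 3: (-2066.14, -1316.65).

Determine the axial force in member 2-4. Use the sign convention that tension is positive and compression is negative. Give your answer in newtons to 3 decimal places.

-3.722

N=6 nodes, M=9 members, R=3 reactions → 2N=12, M+R=12
member 0 (0-1): L=4.3724, (cx,cy)=(0.2282,0.9736)
member 1 (0-2): L=2.2580, (cx,cy)=(1.0000,0.0000)
member 2 (1-2): L=4.4396, (cx,cy)=(0.2838,-0.9589)
member 3 (1-3): L=2.2510, (cx,cy)=(0.9969,0.0791)
member 4 (2-3): L=4.5428, (cx,cy)=(0.2166,0.9763)
member 5 (2-4): L=2.0460, (cx,cy)=(1.0000,0.0000)
member 6 (3-4): L=4.5604, (cx,cy)=(0.2329,-0.9725)
member 7 (3-5): L=2.1993, (cx,cy)=(0.9812,0.1928)
member 8 (4-5): L=4.9811, (cx,cy)=(0.2200,0.9755)
solve A·x = −loads:
  F[0-1] = -3564.3935 N (compression)
  F[0-2] = -4144.1311 N (compression)
  F[1-2] = +3470.3431 N (tension)
  F[1-3] = -1804.1440 N (compression)
  F[2-3] = -1218.4590 N (compression)
  F[2-4] = -3.7220 N (compression)
  F[3-4] = +15.9829 N (tension)
  F[3-5] = +0.0000 N (tension)
  F[4-5] = -0.0000 N (compression)
  Rx@0 = +4957.7000 N
  Ry@0 = +3470.3035 N
  Ry@4 = -15.5435 N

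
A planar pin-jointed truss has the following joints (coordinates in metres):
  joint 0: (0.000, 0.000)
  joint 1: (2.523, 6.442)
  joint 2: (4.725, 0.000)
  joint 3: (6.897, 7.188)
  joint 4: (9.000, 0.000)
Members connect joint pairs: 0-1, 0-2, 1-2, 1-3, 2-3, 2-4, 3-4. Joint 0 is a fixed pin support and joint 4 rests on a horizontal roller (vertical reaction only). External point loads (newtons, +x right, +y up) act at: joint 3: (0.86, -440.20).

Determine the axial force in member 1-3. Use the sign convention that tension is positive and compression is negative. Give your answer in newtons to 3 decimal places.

-71.835

N=5 nodes, M=7 members, R=3 reactions → 2N=10, M+R=10
member 0 (0-1): L=6.9184, (cx,cy)=(0.3647,0.9311)
member 1 (0-2): L=4.7250, (cx,cy)=(1.0000,0.0000)
member 2 (1-2): L=6.8079, (cx,cy)=(0.3234,-0.9462)
member 3 (1-3): L=4.4372, (cx,cy)=(0.9858,0.1681)
member 4 (2-3): L=7.5090, (cx,cy)=(0.2893,0.9573)
member 5 (2-4): L=4.2750, (cx,cy)=(1.0000,0.0000)
member 6 (3-4): L=7.4893, (cx,cy)=(0.2808,-0.9598)
solve A·x = −loads:
  F[0-1] = -109.7299 N (compression)
  F[0-2] = +40.8760 N (tension)
  F[1-2] = +95.2140 N (tension)
  F[1-3] = -71.8350 N (compression)
  F[2-3] = -94.1193 N (compression)
  F[2-4] = +98.8968 N (tension)
  F[3-4] = -352.1969 N (compression)
  Rx@0 = -0.8600 N
  Ry@0 = +102.1732 N
  Ry@4 = +338.0268 N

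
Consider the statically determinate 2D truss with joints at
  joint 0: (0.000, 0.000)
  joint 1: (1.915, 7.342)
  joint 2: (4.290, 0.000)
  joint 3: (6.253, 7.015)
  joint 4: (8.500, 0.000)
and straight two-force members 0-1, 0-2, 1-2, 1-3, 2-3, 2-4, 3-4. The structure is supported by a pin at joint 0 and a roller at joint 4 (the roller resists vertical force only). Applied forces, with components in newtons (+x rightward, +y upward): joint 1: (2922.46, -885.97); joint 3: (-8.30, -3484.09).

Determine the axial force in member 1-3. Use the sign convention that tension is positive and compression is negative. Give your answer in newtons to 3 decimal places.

N=5 nodes, M=7 members, R=3 reactions → 2N=10, M+R=10
member 0 (0-1): L=7.5876, (cx,cy)=(0.2524,0.9676)
member 1 (0-2): L=4.2900, (cx,cy)=(1.0000,0.0000)
member 2 (1-2): L=7.7166, (cx,cy)=(0.3078,-0.9515)
member 3 (1-3): L=4.3503, (cx,cy)=(0.9972,-0.0752)
member 4 (2-3): L=7.2845, (cx,cy)=(0.2695,0.9630)
member 5 (2-4): L=4.2100, (cx,cy)=(1.0000,0.0000)
member 6 (3-4): L=7.3661, (cx,cy)=(0.3050,-0.9523)
solve A·x = −loads:
  F[0-1] = +940.5196 N (tension)
  F[0-2] = +2676.7876 N (tension)
  F[1-2] = -1716.8076 N (compression)
  F[1-3] = -2162.8092 N (compression)
  F[2-3] = +1696.2187 N (tension)
  F[2-4] = +1691.2982 N (tension)
  F[3-4] = -5544.3923 N (compression)
  Rx@0 = -2914.1600 N
  Ry@0 = -910.0723 N
  Ry@4 = +5280.1323 N

-2162.809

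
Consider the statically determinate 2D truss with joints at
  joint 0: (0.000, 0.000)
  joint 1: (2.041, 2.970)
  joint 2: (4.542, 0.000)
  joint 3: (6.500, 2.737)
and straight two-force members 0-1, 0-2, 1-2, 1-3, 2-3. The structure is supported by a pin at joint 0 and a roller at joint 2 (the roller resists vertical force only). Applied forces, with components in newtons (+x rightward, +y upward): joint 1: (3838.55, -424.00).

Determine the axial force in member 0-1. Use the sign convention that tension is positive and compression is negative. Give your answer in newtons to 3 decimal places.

N=4 nodes, M=5 members, R=3 reactions → 2N=8, M+R=8
member 0 (0-1): L=3.6037, (cx,cy)=(0.5664,0.8242)
member 1 (0-2): L=4.5420, (cx,cy)=(1.0000,0.0000)
member 2 (1-2): L=3.8828, (cx,cy)=(0.6441,-0.7649)
member 3 (1-3): L=4.4651, (cx,cy)=(0.9986,-0.0522)
member 4 (2-3): L=3.3653, (cx,cy)=(0.5818,0.8133)
solve A·x = −loads:
  F[0-1] = +2762.2774 N (tension)
  F[0-2] = +2274.0957 N (tension)
  F[1-2] = -3530.5038 N (compression)
  F[1-3] = -0.0000 N (tension)
  F[2-3] = +0.0000 N (tension)
  Rx@0 = -3838.5500 N
  Ry@0 = -2276.5455 N
  Ry@2 = +2700.5455 N

2762.277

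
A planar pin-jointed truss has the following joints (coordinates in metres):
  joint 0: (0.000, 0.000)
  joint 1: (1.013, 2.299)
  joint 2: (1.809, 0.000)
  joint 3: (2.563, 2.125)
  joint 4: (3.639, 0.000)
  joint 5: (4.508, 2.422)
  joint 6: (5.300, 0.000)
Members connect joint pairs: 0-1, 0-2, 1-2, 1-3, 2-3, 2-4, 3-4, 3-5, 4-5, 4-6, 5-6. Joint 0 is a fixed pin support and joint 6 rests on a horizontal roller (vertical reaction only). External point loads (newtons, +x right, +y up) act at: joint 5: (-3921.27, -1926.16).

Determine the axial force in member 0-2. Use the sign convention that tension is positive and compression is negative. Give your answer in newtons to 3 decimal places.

N=7 nodes, M=11 members, R=3 reactions → 2N=14, M+R=14
member 0 (0-1): L=2.5123, (cx,cy)=(0.4032,0.9151)
member 1 (0-2): L=1.8090, (cx,cy)=(1.0000,0.0000)
member 2 (1-2): L=2.4329, (cx,cy)=(0.3272,-0.9450)
member 3 (1-3): L=1.5597, (cx,cy)=(0.9938,-0.1116)
member 4 (2-3): L=2.2548, (cx,cy)=(0.3344,0.9424)
member 5 (2-4): L=1.8300, (cx,cy)=(1.0000,0.0000)
member 6 (3-4): L=2.3819, (cx,cy)=(0.4517,-0.8921)
member 7 (3-5): L=1.9675, (cx,cy)=(0.9885,0.1509)
member 8 (4-5): L=2.5732, (cx,cy)=(0.3377,0.9412)
member 9 (4-6): L=1.6610, (cx,cy)=(1.0000,0.0000)
member 10 (5-6): L=2.5482, (cx,cy)=(0.3108,-0.9505)
solve A·x = −loads:
  F[0-1] = -2272.7264 N (compression)
  F[0-2] = -3004.8641 N (compression)
  F[1-2] = +2403.1876 N (tension)
  F[1-3] = -1713.3785 N (compression)
  F[2-3] = -2409.6375 N (compression)
  F[2-4] = -1412.8105 N (compression)
  F[3-4] = +1765.3612 N (tension)
  F[3-5] = -3344.2678 N (compression)
  F[4-5] = -1673.2717 N (compression)
  F[4-6] = -50.2342 N (compression)
  F[5-6] = +161.6249 N (tension)
  Rx@0 = +3921.2700 N
  Ry@0 = +2079.7801 N
  Ry@6 = -153.6201 N

-3004.864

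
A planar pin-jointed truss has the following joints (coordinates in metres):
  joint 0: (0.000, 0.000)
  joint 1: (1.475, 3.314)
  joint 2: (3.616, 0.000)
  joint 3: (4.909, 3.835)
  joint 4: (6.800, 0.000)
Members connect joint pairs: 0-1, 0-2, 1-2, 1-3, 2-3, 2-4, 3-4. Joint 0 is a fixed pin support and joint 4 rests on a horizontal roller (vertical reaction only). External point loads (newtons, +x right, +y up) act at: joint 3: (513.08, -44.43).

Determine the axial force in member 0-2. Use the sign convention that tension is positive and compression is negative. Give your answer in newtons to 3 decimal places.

389.790

N=5 nodes, M=7 members, R=3 reactions → 2N=10, M+R=10
member 0 (0-1): L=3.6274, (cx,cy)=(0.4066,0.9136)
member 1 (0-2): L=3.6160, (cx,cy)=(1.0000,0.0000)
member 2 (1-2): L=3.9454, (cx,cy)=(0.5427,-0.8400)
member 3 (1-3): L=3.4733, (cx,cy)=(0.9887,0.1500)
member 4 (2-3): L=4.0471, (cx,cy)=(0.3195,0.9476)
member 5 (2-4): L=3.1840, (cx,cy)=(1.0000,0.0000)
member 6 (3-4): L=4.2759, (cx,cy)=(0.4422,-0.8969)
solve A·x = −loads:
  F[0-1] = +303.2049 N (tension)
  F[0-2] = +389.7895 N (tension)
  F[1-2] = -280.0657 N (compression)
  F[1-3] = +278.4188 N (tension)
  F[2-3] = +248.2542 N (tension)
  F[2-4] = +158.4971 N (tension)
  F[3-4] = -358.3892 N (compression)
  Rx@0 = -513.0800 N
  Ry@0 = -277.0066 N
  Ry@4 = +321.4366 N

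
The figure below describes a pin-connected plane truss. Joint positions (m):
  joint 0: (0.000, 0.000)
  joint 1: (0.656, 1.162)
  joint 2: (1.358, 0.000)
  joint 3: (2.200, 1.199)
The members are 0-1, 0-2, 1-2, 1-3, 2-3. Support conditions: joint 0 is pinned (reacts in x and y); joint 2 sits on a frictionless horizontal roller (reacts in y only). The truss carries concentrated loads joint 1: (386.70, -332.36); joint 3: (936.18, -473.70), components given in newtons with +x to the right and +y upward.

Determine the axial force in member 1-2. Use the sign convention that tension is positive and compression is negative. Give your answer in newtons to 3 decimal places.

N=4 nodes, M=5 members, R=3 reactions → 2N=8, M+R=8
member 0 (0-1): L=1.3344, (cx,cy)=(0.4916,0.8708)
member 1 (0-2): L=1.3580, (cx,cy)=(1.0000,0.0000)
member 2 (1-2): L=1.3576, (cx,cy)=(0.5171,-0.8559)
member 3 (1-3): L=1.5444, (cx,cy)=(0.9997,0.0240)
member 4 (2-3): L=1.4651, (cx,cy)=(0.5747,0.8184)
solve A·x = −loads:
  F[0-1] = +1469.1483 N (tension)
  F[0-2] = +600.6280 N (tension)
  F[1-2] = -1846.8683 N (compression)
  F[1-3] = +1290.9254 N (tension)
  F[2-3] = -616.6275 N (compression)
  Rx@0 = -1322.8800 N
  Ry@0 = -1279.3549 N
  Ry@2 = +2085.4149 N

-1846.868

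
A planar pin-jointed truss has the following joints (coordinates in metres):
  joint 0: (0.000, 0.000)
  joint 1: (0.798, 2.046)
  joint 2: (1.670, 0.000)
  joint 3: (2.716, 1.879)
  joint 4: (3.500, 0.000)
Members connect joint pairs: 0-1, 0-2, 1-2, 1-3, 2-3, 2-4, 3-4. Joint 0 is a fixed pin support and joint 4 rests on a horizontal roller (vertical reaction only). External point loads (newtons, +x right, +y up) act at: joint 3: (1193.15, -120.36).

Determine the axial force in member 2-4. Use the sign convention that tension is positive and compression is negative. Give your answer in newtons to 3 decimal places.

306.236

N=5 nodes, M=7 members, R=3 reactions → 2N=10, M+R=10
member 0 (0-1): L=2.1961, (cx,cy)=(0.3634,0.9316)
member 1 (0-2): L=1.6700, (cx,cy)=(1.0000,0.0000)
member 2 (1-2): L=2.2241, (cx,cy)=(0.3921,-0.9199)
member 3 (1-3): L=1.9253, (cx,cy)=(0.9962,-0.0867)
member 4 (2-3): L=2.1505, (cx,cy)=(0.4864,0.8737)
member 5 (2-4): L=1.8300, (cx,cy)=(1.0000,0.0000)
member 6 (3-4): L=2.0360, (cx,cy)=(0.3851,-0.9229)
solve A·x = −loads:
  F[0-1] = +658.6095 N (tension)
  F[0-2] = +953.8317 N (tension)
  F[1-2] = -716.2234 N (compression)
  F[1-3] = +522.0983 N (tension)
  F[2-3] = +754.0893 N (tension)
  F[2-4] = +306.2358 N (tension)
  F[3-4] = -795.2758 N (compression)
  Rx@0 = -1193.1500 N
  Ry@0 = -613.5905 N
  Ry@4 = +733.9505 N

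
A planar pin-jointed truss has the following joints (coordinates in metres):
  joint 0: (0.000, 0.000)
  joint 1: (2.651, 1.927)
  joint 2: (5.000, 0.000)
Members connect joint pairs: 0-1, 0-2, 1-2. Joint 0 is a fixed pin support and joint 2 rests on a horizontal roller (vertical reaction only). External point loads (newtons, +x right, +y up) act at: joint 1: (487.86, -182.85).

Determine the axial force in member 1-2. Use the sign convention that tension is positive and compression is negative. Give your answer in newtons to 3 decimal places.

-449.306

N=3 nodes, M=3 members, R=3 reactions → 2N=6, M+R=6
member 0 (0-1): L=3.2774, (cx,cy)=(0.8089,0.5880)
member 1 (0-2): L=5.0000, (cx,cy)=(1.0000,0.0000)
member 2 (1-2): L=3.0383, (cx,cy)=(0.7731,-0.6342)
solve A·x = −loads:
  F[0-1] = +173.6788 N (tension)
  F[0-2] = +347.3745 N (tension)
  F[1-2] = -449.3061 N (compression)
  Rx@0 = -487.8600 N
  Ry@0 = -102.1183 N
  Ry@2 = +284.9683 N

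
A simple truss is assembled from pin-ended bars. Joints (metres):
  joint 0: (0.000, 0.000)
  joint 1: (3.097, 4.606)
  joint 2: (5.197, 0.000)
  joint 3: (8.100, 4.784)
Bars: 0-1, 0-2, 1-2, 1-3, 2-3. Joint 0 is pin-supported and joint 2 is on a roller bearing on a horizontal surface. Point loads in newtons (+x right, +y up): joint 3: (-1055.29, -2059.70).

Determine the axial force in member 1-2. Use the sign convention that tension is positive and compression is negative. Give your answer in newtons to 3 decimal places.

N=4 nodes, M=5 members, R=3 reactions → 2N=8, M+R=8
member 0 (0-1): L=5.5504, (cx,cy)=(0.5580,0.8299)
member 1 (0-2): L=5.1970, (cx,cy)=(1.0000,0.0000)
member 2 (1-2): L=5.0621, (cx,cy)=(0.4148,-0.9099)
member 3 (1-3): L=5.0062, (cx,cy)=(0.9994,0.0356)
member 4 (2-3): L=5.5959, (cx,cy)=(0.5188,0.8549)
solve A·x = −loads:
  F[0-1] = +215.8255 N (tension)
  F[0-2] = -1175.7164 N (compression)
  F[1-2] = -189.0647 N (compression)
  F[1-3] = +198.9847 N (tension)
  F[2-3] = -2417.5295 N (compression)
  Rx@0 = +1055.2900 N
  Ry@0 = -179.1037 N
  Ry@2 = +2238.8037 N

-189.065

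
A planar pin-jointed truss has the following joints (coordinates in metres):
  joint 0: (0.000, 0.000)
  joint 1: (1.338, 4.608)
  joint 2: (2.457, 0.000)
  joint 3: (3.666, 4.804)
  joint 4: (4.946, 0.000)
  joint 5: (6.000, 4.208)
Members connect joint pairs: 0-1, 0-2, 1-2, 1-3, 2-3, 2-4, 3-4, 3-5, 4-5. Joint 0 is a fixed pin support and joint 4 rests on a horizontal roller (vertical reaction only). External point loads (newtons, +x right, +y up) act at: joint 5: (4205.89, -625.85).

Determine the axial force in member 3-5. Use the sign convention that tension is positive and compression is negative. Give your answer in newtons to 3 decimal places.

4231.963

N=6 nodes, M=9 members, R=3 reactions → 2N=12, M+R=12
member 0 (0-1): L=4.7983, (cx,cy)=(0.2788,0.9603)
member 1 (0-2): L=2.4570, (cx,cy)=(1.0000,0.0000)
member 2 (1-2): L=4.7419, (cx,cy)=(0.2360,-0.9718)
member 3 (1-3): L=2.3362, (cx,cy)=(0.9965,0.0839)
member 4 (2-3): L=4.9538, (cx,cy)=(0.2441,0.9698)
member 5 (2-4): L=2.4890, (cx,cy)=(1.0000,0.0000)
member 6 (3-4): L=4.9716, (cx,cy)=(0.2575,-0.9663)
member 7 (3-5): L=2.4089, (cx,cy)=(0.9689,-0.2474)
member 8 (4-5): L=4.3380, (cx,cy)=(0.2430,0.9700)
solve A·x = −loads:
  F[0-1] = +3864.9959 N (tension)
  F[0-2] = +3128.1460 N (tension)
  F[1-2] = -3651.5340 N (compression)
  F[1-3] = +1946.2955 N (tension)
  F[2-3] = +3659.0517 N (tension)
  F[2-4] = +1373.4452 N (tension)
  F[3-4] = -4924.7718 N (compression)
  F[3-5] = +4231.9630 N (tension)
  F[4-5] = +434.2189 N (tension)
  Rx@0 = -4205.8900 N
  Ry@0 = -3711.6925 N
  Ry@4 = +4337.5425 N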